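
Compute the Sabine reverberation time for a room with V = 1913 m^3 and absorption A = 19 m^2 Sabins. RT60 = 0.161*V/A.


RT60 = 0.161 * 1913 / 19 = 16.21 s


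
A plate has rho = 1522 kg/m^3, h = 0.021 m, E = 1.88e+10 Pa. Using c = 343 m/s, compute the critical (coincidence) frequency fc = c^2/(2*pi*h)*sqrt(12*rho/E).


12*rho/E = 12*1522/1.88e+10 = 9.71489e-07
sqrt(12*rho/E) = sqrt(9.71489e-07) = 0.000985641
c^2/(2*pi*h) = 343^2/(2*pi*0.021) = 891639
fc = 891639 * 0.000985641 = 878.84 Hz


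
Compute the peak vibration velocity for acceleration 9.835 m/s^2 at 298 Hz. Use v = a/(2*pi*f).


omega = 2*pi*f = 2*pi*298 = 1872.39 rad/s
v = a / omega = 9.835 / 1872.39 = 0.0052526 m/s


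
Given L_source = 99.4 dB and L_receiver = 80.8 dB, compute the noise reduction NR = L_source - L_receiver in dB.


NR = L_source - L_receiver (difference between source and receiving room levels)
NR = 99.4 - 80.8 = 18.6 dB


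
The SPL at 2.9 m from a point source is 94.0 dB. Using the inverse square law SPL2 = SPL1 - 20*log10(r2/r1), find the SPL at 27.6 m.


r2/r1 = 27.6/2.9 = 9.51724
Correction = 20*log10(9.51724) = 19.5702 dB
SPL2 = 94.0 - 19.5702 = 74.43 dB


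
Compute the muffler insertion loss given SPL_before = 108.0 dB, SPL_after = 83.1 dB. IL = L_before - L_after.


Insertion loss = SPL without muffler - SPL with muffler
IL = 108.0 - 83.1 = 24.9 dB


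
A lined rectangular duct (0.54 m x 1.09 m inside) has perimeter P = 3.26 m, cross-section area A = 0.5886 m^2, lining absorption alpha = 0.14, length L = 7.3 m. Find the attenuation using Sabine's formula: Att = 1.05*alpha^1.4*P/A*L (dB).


alpha^1.4 = 0.14^1.4 = 0.0637645
Attenuation rate = 1.05 * alpha^1.4 * P / A
= 1.05 * 0.0637645 * 3.26 / 0.5886 = 0.370822 dB/m
Total Att = 0.370822 * 7.3 = 2.707 dB


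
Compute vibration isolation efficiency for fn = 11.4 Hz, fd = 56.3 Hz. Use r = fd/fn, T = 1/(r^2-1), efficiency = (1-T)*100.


r = 56.3 / 11.4 = 4.9386
r^2 - 1 = 4.9386^2 - 1 = 23.3898
T = 1/23.3898 = 0.0427537
Efficiency = (1 - 0.0427537)*100 = 95.725 %


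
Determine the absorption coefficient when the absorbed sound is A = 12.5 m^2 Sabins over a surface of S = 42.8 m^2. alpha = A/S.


Absorption coefficient = absorbed power / incident power
alpha = A / S = 12.5 / 42.8 = 0.29206


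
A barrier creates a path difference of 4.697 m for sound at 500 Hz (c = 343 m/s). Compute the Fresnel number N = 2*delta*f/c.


N = 2*delta*f/c = 2*delta/lambda, where lambda = c/f
lambda = 343 / 500 = 0.686 m
N = 2 * 4.697 / 0.686 = 13.694


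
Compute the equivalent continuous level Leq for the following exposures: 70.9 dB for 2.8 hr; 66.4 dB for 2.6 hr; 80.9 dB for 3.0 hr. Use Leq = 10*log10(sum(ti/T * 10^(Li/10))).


T_total = 2.8 + 2.6 + 3.0 = 8.4 hr
(2.8/8.4) * 10^(70.9/10) = 4.1009e+06
(2.6/8.4) * 10^(66.4/10) = 1.35112e+06
(3.0/8.4) * 10^(80.9/10) = 4.39382e+07
Sum = 4.1009e+06 + 1.35112e+06 + 4.39382e+07 = 4.93902e+07
Leq = 10*log10(4.93902e+07) = 76.936 dB


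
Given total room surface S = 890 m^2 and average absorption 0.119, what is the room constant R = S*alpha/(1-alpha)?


R = 890 * 0.119 / (1 - 0.119) = 120.22 m^2


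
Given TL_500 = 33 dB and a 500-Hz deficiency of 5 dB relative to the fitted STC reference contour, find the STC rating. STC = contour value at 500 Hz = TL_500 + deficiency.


By ASTM E413, STC = value of the fitted reference contour at 500 Hz.
Contour value at 500 Hz = TL_500 + deficiency = 33 + 5 = 38
STC = 38


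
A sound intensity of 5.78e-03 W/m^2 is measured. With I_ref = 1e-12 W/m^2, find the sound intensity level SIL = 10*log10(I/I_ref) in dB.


I / I_ref = 5.78e-03 / 1e-12 = 5.78e+09
SIL = 10 * log10(5.78e+09) = 97.619 dB


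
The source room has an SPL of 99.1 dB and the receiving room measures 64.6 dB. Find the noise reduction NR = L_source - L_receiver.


NR = L_source - L_receiver (difference between source and receiving room levels)
NR = 99.1 - 64.6 = 34.5 dB


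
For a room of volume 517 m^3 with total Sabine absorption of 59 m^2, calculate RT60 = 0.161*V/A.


RT60 = 0.161 * 517 / 59 = 1.4108 s


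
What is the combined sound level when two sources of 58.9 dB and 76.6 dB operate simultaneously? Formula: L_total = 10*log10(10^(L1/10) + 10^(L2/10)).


10^(58.9/10) = 776247
10^(76.6/10) = 4.57088e+07
Sum = 776247 + 4.57088e+07 = 4.6485e+07
L_total = 10*log10(4.6485e+07) = 76.673 dB


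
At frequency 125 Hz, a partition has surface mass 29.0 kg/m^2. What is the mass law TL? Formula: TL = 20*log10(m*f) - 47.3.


m * f = 29.0 * 125 = 3625
20*log10(3625) = 71.1862 dB
TL = 71.1862 - 47.3 = 23.886 dB


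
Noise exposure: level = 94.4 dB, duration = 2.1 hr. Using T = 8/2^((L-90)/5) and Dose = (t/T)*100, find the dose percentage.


T_allowed = 8 / 2^((94.4 - 90)/5) = 4.34694 hr
Dose = 2.1 / 4.34694 * 100 = 48.31 %


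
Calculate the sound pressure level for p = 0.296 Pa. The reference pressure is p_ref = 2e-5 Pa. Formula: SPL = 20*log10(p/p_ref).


p / p_ref = 0.296 / 2e-5 = 14800
SPL = 20 * log10(14800) = 83.405 dB


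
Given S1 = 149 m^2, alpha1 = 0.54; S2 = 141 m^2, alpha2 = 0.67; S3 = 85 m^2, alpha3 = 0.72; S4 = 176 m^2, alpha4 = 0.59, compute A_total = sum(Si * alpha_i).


149 * 0.54 = 80.46
141 * 0.67 = 94.47
85 * 0.72 = 61.2
176 * 0.59 = 103.84
A_total = 80.46 + 94.47 + 61.2 + 103.84 = 339.97 m^2


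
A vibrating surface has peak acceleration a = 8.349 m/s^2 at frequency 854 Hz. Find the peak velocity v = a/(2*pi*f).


omega = 2*pi*f = 2*pi*854 = 5365.84 rad/s
v = a / omega = 8.349 / 5365.84 = 0.001556 m/s


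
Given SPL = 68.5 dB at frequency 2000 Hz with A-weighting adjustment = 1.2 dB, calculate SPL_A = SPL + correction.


A-weighting table: 2000 Hz -> 1.2 dB correction
SPL_A = SPL + correction = 68.5 + (1.2) = 69.7 dBA


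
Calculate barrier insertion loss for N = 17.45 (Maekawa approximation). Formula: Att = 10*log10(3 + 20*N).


3 + 20*N = 3 + 20*17.45 = 352
Att = 10*log10(352) = 25.465 dB


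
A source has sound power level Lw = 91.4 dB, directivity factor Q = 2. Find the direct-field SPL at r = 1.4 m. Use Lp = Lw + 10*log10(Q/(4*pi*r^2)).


4*pi*r^2 = 4*pi*1.4^2 = 24.6301 m^2
Q / (4*pi*r^2) = 2 / 24.6301 = 0.0812015
Lp = 91.4 + 10*log10(0.0812015) = 80.496 dB


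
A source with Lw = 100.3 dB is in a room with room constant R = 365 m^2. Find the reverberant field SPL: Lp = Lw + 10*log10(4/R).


4/R = 4/365 = 0.0109589
Lp = 100.3 + 10*log10(0.0109589) = 80.698 dB


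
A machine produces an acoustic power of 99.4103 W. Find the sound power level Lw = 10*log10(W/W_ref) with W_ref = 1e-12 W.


W / W_ref = 99.4103 / 1e-12 = 9.94103e+13
Lw = 10 * log10(9.94103e+13) = 139.97 dB


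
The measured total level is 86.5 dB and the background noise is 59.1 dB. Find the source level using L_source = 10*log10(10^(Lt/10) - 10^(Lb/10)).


10^(86.5/10) = 4.46684e+08
10^(59.1/10) = 812831
Difference = 4.46684e+08 - 812831 = 4.45871e+08
L_source = 10*log10(4.45871e+08) = 86.492 dB


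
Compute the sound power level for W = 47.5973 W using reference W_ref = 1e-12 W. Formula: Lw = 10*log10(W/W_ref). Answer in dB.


W / W_ref = 47.5973 / 1e-12 = 4.75973e+13
Lw = 10 * log10(4.75973e+13) = 136.78 dB


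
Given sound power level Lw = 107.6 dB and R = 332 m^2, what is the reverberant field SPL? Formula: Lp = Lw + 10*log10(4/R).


4/R = 4/332 = 0.0120482
Lp = 107.6 + 10*log10(0.0120482) = 88.409 dB


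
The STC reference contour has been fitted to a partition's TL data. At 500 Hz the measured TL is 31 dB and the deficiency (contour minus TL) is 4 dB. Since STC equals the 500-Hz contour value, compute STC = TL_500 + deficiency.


By ASTM E413, STC = value of the fitted reference contour at 500 Hz.
Contour value at 500 Hz = TL_500 + deficiency = 31 + 4 = 35
STC = 35


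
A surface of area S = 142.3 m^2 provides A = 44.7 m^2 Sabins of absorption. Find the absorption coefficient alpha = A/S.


Absorption coefficient = absorbed power / incident power
alpha = A / S = 44.7 / 142.3 = 0.31413


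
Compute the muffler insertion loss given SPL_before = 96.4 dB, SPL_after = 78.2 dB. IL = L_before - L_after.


Insertion loss = SPL without muffler - SPL with muffler
IL = 96.4 - 78.2 = 18.2 dB


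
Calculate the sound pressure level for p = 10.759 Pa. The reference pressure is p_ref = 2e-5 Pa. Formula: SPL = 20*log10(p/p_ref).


p / p_ref = 10.759 / 2e-5 = 537950
SPL = 20 * log10(537950) = 114.61 dB


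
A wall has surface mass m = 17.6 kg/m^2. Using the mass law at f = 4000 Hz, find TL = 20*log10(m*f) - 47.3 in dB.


m * f = 17.6 * 4000 = 70400
20*log10(70400) = 96.9515 dB
TL = 96.9515 - 47.3 = 49.651 dB


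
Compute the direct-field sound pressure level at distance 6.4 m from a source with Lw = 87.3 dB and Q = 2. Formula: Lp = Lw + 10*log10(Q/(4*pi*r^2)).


4*pi*r^2 = 4*pi*6.4^2 = 514.719 m^2
Q / (4*pi*r^2) = 2 / 514.719 = 0.00388562
Lp = 87.3 + 10*log10(0.00388562) = 63.195 dB


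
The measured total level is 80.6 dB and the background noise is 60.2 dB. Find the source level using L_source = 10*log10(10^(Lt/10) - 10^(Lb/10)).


10^(80.6/10) = 1.14815e+08
10^(60.2/10) = 1.04713e+06
Difference = 1.14815e+08 - 1.04713e+06 = 1.13768e+08
L_source = 10*log10(1.13768e+08) = 80.56 dB


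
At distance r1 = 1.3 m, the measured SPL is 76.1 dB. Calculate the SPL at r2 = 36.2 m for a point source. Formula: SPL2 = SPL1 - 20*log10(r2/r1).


r2/r1 = 36.2/1.3 = 27.8462
Correction = 20*log10(27.8462) = 28.8953 dB
SPL2 = 76.1 - 28.8953 = 47.205 dB


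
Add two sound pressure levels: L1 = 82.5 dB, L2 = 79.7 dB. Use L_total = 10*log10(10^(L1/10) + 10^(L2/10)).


10^(82.5/10) = 1.77828e+08
10^(79.7/10) = 9.33254e+07
Sum = 1.77828e+08 + 9.33254e+07 = 2.71153e+08
L_total = 10*log10(2.71153e+08) = 84.332 dB


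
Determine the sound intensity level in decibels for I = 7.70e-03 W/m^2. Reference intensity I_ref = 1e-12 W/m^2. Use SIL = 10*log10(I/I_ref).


I / I_ref = 7.70e-03 / 1e-12 = 7.7e+09
SIL = 10 * log10(7.7e+09) = 98.865 dB


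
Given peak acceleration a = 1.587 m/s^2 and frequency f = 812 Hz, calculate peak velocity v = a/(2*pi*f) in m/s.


omega = 2*pi*f = 2*pi*812 = 5101.95 rad/s
v = a / omega = 1.587 / 5101.95 = 0.00031106 m/s


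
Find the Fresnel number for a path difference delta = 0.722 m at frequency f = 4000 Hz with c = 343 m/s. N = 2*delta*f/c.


N = 2*delta*f/c = 2*delta/lambda, where lambda = c/f
lambda = 343 / 4000 = 0.08575 m
N = 2 * 0.722 / 0.08575 = 16.84


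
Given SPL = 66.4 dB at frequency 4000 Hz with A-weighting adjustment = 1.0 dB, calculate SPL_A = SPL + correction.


A-weighting table: 4000 Hz -> 1.0 dB correction
SPL_A = SPL + correction = 66.4 + (1.0) = 67.4 dBA


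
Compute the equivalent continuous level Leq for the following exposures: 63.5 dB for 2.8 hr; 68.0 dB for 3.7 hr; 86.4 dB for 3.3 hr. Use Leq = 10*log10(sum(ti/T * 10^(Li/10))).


T_total = 2.8 + 3.7 + 3.3 = 9.8 hr
(2.8/9.8) * 10^(63.5/10) = 639635
(3.7/9.8) * 10^(68.0/10) = 2.38219e+06
(3.3/9.8) * 10^(86.4/10) = 1.4699e+08
Sum = 639635 + 2.38219e+06 + 1.4699e+08 = 1.50012e+08
Leq = 10*log10(1.50012e+08) = 81.761 dB


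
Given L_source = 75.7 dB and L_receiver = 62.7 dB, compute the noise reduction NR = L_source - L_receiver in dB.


NR = L_source - L_receiver (difference between source and receiving room levels)
NR = 75.7 - 62.7 = 13 dB


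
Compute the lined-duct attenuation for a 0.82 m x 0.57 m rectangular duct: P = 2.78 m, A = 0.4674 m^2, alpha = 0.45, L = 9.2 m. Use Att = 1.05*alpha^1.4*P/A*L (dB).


alpha^1.4 = 0.45^1.4 = 0.326962
Attenuation rate = 1.05 * alpha^1.4 * P / A
= 1.05 * 0.326962 * 2.78 / 0.4674 = 2.04194 dB/m
Total Att = 2.04194 * 9.2 = 18.786 dB


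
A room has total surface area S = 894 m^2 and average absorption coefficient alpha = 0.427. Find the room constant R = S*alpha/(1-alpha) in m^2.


R = 894 * 0.427 / (1 - 0.427) = 666.21 m^2


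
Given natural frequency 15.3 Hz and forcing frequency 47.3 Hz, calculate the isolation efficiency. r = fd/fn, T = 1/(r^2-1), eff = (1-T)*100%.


r = 47.3 / 15.3 = 3.0915
r^2 - 1 = 3.0915^2 - 1 = 8.55737
T = 1/8.55737 = 0.116858
Efficiency = (1 - 0.116858)*100 = 88.314 %


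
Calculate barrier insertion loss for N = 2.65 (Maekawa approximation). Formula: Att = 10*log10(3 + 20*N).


3 + 20*N = 3 + 20*2.65 = 56
Att = 10*log10(56) = 17.482 dB


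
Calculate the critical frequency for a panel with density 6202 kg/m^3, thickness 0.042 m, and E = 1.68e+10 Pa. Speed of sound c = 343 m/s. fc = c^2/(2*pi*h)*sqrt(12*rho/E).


12*rho/E = 12*6202/1.68e+10 = 4.43e-06
sqrt(12*rho/E) = sqrt(4.43e-06) = 0.00210476
c^2/(2*pi*h) = 343^2/(2*pi*0.042) = 445820
fc = 445820 * 0.00210476 = 938.34 Hz


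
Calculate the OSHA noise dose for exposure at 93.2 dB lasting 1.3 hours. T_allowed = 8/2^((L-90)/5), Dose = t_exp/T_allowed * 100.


T_allowed = 8 / 2^((93.2 - 90)/5) = 5.1337 hr
Dose = 1.3 / 5.1337 * 100 = 25.323 %


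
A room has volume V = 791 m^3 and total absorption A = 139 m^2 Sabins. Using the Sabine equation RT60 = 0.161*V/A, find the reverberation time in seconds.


RT60 = 0.161 * 791 / 139 = 0.91619 s


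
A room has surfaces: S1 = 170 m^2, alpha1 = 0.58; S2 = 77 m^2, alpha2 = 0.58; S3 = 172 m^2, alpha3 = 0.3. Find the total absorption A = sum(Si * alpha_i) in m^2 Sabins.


170 * 0.58 = 98.6
77 * 0.58 = 44.66
172 * 0.3 = 51.6
A_total = 98.6 + 44.66 + 51.6 = 194.86 m^2


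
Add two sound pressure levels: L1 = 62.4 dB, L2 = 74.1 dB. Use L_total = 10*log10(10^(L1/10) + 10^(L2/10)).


10^(62.4/10) = 1.7378e+06
10^(74.1/10) = 2.5704e+07
Sum = 1.7378e+06 + 2.5704e+07 = 2.74418e+07
L_total = 10*log10(2.74418e+07) = 74.384 dB


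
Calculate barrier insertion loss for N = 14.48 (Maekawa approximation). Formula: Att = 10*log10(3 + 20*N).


3 + 20*N = 3 + 20*14.48 = 292.6
Att = 10*log10(292.6) = 24.663 dB


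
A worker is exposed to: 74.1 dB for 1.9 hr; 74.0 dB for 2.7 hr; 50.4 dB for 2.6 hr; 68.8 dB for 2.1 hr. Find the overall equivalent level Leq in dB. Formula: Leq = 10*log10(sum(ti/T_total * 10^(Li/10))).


T_total = 1.9 + 2.7 + 2.6 + 2.1 = 9.3 hr
(1.9/9.3) * 10^(74.1/10) = 5.25135e+06
(2.7/9.3) * 10^(74.0/10) = 7.29257e+06
(2.6/9.3) * 10^(50.4/10) = 30654.2
(2.1/9.3) * 10^(68.8/10) = 1.71292e+06
Sum = 5.25135e+06 + 7.29257e+06 + 30654.2 + 1.71292e+06 = 1.42875e+07
Leq = 10*log10(1.42875e+07) = 71.55 dB


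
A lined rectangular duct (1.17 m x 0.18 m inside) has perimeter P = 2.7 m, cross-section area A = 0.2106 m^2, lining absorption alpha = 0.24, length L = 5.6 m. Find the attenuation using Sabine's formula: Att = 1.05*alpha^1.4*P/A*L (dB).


alpha^1.4 = 0.24^1.4 = 0.135611
Attenuation rate = 1.05 * alpha^1.4 * P / A
= 1.05 * 0.135611 * 2.7 / 0.2106 = 1.82553 dB/m
Total Att = 1.82553 * 5.6 = 10.223 dB


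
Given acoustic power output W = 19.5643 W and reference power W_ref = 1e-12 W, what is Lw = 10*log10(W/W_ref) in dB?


W / W_ref = 19.5643 / 1e-12 = 1.95643e+13
Lw = 10 * log10(1.95643e+13) = 132.91 dB


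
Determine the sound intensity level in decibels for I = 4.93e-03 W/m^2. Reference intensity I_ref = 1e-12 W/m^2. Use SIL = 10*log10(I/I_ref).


I / I_ref = 4.93e-03 / 1e-12 = 4.93e+09
SIL = 10 * log10(4.93e+09) = 96.928 dB


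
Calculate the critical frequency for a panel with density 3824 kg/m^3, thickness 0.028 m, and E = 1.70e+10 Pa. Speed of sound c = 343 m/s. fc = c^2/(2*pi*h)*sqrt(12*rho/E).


12*rho/E = 12*3824/1.70e+10 = 2.69929e-06
sqrt(12*rho/E) = sqrt(2.69929e-06) = 0.00164295
c^2/(2*pi*h) = 343^2/(2*pi*0.028) = 668729
fc = 668729 * 0.00164295 = 1098.7 Hz


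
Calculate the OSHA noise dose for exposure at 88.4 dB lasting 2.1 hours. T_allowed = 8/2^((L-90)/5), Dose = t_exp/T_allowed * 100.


T_allowed = 8 / 2^((88.4 - 90)/5) = 9.98664 hr
Dose = 2.1 / 9.98664 * 100 = 21.028 %


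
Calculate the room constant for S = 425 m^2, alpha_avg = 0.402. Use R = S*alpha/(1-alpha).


R = 425 * 0.402 / (1 - 0.402) = 285.7 m^2


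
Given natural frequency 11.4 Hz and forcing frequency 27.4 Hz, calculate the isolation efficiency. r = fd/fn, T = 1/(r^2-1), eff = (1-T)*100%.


r = 27.4 / 11.4 = 2.40351
r^2 - 1 = 2.40351^2 - 1 = 4.77686
T = 1/4.77686 = 0.209343
Efficiency = (1 - 0.209343)*100 = 79.066 %


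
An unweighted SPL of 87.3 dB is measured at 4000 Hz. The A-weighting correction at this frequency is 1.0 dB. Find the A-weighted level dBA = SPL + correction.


A-weighting table: 4000 Hz -> 1.0 dB correction
SPL_A = SPL + correction = 87.3 + (1.0) = 88.3 dBA


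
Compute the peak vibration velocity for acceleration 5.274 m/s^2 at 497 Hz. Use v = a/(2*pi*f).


omega = 2*pi*f = 2*pi*497 = 3122.74 rad/s
v = a / omega = 5.274 / 3122.74 = 0.0016889 m/s


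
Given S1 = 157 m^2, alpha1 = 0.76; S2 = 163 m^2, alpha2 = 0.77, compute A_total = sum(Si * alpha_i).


157 * 0.76 = 119.32
163 * 0.77 = 125.51
A_total = 119.32 + 125.51 = 244.83 m^2


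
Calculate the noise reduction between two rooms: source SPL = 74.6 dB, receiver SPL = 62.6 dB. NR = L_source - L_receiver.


NR = L_source - L_receiver (difference between source and receiving room levels)
NR = 74.6 - 62.6 = 12 dB


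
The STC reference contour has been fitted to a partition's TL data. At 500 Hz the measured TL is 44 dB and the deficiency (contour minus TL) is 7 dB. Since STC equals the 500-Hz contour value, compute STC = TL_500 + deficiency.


By ASTM E413, STC = value of the fitted reference contour at 500 Hz.
Contour value at 500 Hz = TL_500 + deficiency = 44 + 7 = 51
STC = 51


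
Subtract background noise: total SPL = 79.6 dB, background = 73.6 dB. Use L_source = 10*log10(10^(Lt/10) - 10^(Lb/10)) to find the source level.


10^(79.6/10) = 9.12011e+07
10^(73.6/10) = 2.29087e+07
Difference = 9.12011e+07 - 2.29087e+07 = 6.82924e+07
L_source = 10*log10(6.82924e+07) = 78.344 dB


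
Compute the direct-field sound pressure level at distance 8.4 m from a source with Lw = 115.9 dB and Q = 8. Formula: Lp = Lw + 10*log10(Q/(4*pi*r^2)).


4*pi*r^2 = 4*pi*8.4^2 = 886.683 m^2
Q / (4*pi*r^2) = 8 / 886.683 = 0.00902239
Lp = 115.9 + 10*log10(0.00902239) = 95.453 dB


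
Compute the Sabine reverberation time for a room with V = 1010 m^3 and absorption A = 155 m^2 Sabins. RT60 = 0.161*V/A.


RT60 = 0.161 * 1010 / 155 = 1.0491 s


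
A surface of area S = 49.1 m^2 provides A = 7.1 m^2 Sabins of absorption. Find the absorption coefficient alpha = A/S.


Absorption coefficient = absorbed power / incident power
alpha = A / S = 7.1 / 49.1 = 0.1446


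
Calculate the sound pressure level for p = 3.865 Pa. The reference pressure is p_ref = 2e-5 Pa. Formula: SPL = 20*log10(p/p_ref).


p / p_ref = 3.865 / 2e-5 = 193250
SPL = 20 * log10(193250) = 105.72 dB


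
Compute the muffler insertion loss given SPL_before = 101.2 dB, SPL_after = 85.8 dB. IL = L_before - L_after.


Insertion loss = SPL without muffler - SPL with muffler
IL = 101.2 - 85.8 = 15.4 dB


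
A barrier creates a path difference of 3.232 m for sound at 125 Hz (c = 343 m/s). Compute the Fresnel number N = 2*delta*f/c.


N = 2*delta*f/c = 2*delta/lambda, where lambda = c/f
lambda = 343 / 125 = 2.744 m
N = 2 * 3.232 / 2.744 = 2.3557


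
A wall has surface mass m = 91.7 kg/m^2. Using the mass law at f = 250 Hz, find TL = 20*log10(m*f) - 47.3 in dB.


m * f = 91.7 * 250 = 22925
20*log10(22925) = 87.2062 dB
TL = 87.2062 - 47.3 = 39.906 dB


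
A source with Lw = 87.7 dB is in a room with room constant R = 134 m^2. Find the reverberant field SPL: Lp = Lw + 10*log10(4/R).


4/R = 4/134 = 0.0298507
Lp = 87.7 + 10*log10(0.0298507) = 72.45 dB


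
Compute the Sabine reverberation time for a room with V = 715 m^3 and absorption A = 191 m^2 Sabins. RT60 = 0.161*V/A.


RT60 = 0.161 * 715 / 191 = 0.6027 s


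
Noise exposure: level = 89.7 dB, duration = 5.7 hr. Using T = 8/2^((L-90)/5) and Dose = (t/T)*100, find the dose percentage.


T_allowed = 8 / 2^((89.7 - 90)/5) = 8.33973 hr
Dose = 5.7 / 8.33973 * 100 = 68.348 %


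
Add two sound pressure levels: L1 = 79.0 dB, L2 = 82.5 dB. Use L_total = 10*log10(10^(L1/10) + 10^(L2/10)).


10^(79.0/10) = 7.94328e+07
10^(82.5/10) = 1.77828e+08
Sum = 7.94328e+07 + 1.77828e+08 = 2.57261e+08
L_total = 10*log10(2.57261e+08) = 84.104 dB


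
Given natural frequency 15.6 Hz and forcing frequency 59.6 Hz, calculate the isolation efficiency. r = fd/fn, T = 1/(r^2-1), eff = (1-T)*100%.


r = 59.6 / 15.6 = 3.82051
r^2 - 1 = 3.82051^2 - 1 = 13.5963
T = 1/13.5963 = 0.0735494
Efficiency = (1 - 0.0735494)*100 = 92.645 %


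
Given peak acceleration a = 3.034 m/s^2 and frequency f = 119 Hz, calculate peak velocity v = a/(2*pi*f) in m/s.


omega = 2*pi*f = 2*pi*119 = 747.699 rad/s
v = a / omega = 3.034 / 747.699 = 0.0040578 m/s


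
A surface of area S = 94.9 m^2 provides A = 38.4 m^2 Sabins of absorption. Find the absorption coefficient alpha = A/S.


Absorption coefficient = absorbed power / incident power
alpha = A / S = 38.4 / 94.9 = 0.40464


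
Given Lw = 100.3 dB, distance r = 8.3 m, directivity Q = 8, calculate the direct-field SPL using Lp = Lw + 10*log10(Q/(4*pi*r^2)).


4*pi*r^2 = 4*pi*8.3^2 = 865.697 m^2
Q / (4*pi*r^2) = 8 / 865.697 = 0.00924111
Lp = 100.3 + 10*log10(0.00924111) = 79.957 dB


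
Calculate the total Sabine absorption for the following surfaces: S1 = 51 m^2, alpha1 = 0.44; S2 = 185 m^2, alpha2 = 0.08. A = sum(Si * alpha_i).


51 * 0.44 = 22.44
185 * 0.08 = 14.8
A_total = 22.44 + 14.8 = 37.24 m^2


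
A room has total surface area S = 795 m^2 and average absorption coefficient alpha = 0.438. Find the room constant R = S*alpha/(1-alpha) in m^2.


R = 795 * 0.438 / (1 - 0.438) = 619.59 m^2


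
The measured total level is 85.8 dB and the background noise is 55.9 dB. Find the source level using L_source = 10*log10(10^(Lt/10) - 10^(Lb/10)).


10^(85.8/10) = 3.80189e+08
10^(55.9/10) = 389045
Difference = 3.80189e+08 - 389045 = 3.798e+08
L_source = 10*log10(3.798e+08) = 85.796 dB


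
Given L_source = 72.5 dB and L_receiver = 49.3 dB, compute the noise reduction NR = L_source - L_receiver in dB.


NR = L_source - L_receiver (difference between source and receiving room levels)
NR = 72.5 - 49.3 = 23.2 dB


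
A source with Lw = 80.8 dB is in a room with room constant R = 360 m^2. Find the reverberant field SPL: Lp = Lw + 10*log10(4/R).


4/R = 4/360 = 0.0111111
Lp = 80.8 + 10*log10(0.0111111) = 61.258 dB


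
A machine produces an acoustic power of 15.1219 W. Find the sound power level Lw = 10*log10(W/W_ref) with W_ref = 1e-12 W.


W / W_ref = 15.1219 / 1e-12 = 1.51219e+13
Lw = 10 * log10(1.51219e+13) = 131.8 dB


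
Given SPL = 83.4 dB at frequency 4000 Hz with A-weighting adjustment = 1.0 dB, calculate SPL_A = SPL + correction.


A-weighting table: 4000 Hz -> 1.0 dB correction
SPL_A = SPL + correction = 83.4 + (1.0) = 84.4 dBA


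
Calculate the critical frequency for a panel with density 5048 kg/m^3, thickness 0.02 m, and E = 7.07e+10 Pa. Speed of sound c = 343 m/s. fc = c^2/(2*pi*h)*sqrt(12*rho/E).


12*rho/E = 12*5048/7.07e+10 = 8.56803e-07
sqrt(12*rho/E) = sqrt(8.56803e-07) = 0.000925637
c^2/(2*pi*h) = 343^2/(2*pi*0.02) = 936221
fc = 936221 * 0.000925637 = 866.6 Hz


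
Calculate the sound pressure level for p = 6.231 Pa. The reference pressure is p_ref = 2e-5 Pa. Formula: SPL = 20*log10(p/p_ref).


p / p_ref = 6.231 / 2e-5 = 311550
SPL = 20 * log10(311550) = 109.87 dB


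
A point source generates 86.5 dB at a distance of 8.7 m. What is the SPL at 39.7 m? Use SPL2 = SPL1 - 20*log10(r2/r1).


r2/r1 = 39.7/8.7 = 4.56322
Correction = 20*log10(4.56322) = 13.1854 dB
SPL2 = 86.5 - 13.1854 = 73.315 dB


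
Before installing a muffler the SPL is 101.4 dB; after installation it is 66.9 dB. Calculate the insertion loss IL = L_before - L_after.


Insertion loss = SPL without muffler - SPL with muffler
IL = 101.4 - 66.9 = 34.5 dB


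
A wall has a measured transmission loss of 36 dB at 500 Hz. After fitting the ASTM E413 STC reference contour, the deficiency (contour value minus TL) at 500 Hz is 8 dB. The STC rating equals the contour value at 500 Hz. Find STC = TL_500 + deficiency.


By ASTM E413, STC = value of the fitted reference contour at 500 Hz.
Contour value at 500 Hz = TL_500 + deficiency = 36 + 8 = 44
STC = 44


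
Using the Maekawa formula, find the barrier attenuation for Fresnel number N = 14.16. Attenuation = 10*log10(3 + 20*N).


3 + 20*N = 3 + 20*14.16 = 286.2
Att = 10*log10(286.2) = 24.567 dB


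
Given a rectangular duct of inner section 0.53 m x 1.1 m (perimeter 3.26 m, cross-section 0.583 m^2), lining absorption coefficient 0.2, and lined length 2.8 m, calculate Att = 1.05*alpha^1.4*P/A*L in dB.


alpha^1.4 = 0.2^1.4 = 0.105061
Attenuation rate = 1.05 * alpha^1.4 * P / A
= 1.05 * 0.105061 * 3.26 / 0.583 = 0.61685 dB/m
Total Att = 0.61685 * 2.8 = 1.7272 dB


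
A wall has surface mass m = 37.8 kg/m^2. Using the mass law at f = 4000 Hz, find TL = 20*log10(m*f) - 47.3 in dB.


m * f = 37.8 * 4000 = 151200
20*log10(151200) = 103.591 dB
TL = 103.591 - 47.3 = 56.291 dB


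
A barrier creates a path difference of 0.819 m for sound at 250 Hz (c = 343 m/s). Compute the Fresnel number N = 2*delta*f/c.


N = 2*delta*f/c = 2*delta/lambda, where lambda = c/f
lambda = 343 / 250 = 1.372 m
N = 2 * 0.819 / 1.372 = 1.1939


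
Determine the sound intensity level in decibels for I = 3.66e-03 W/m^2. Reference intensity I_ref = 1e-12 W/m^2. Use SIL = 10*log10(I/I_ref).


I / I_ref = 3.66e-03 / 1e-12 = 3.66e+09
SIL = 10 * log10(3.66e+09) = 95.635 dB


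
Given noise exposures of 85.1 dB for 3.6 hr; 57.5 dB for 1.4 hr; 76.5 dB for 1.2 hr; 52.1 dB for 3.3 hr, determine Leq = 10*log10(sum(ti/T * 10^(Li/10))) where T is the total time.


T_total = 3.6 + 1.4 + 1.2 + 3.3 = 9.5 hr
(3.6/9.5) * 10^(85.1/10) = 1.22625e+08
(1.4/9.5) * 10^(57.5/10) = 82871.4
(1.2/9.5) * 10^(76.5/10) = 5.64232e+06
(3.3/9.5) * 10^(52.1/10) = 56336.6
Sum = 1.22625e+08 + 82871.4 + 5.64232e+06 + 56336.6 = 1.28407e+08
Leq = 10*log10(1.28407e+08) = 81.086 dB


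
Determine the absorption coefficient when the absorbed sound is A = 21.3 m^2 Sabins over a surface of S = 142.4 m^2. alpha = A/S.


Absorption coefficient = absorbed power / incident power
alpha = A / S = 21.3 / 142.4 = 0.14958


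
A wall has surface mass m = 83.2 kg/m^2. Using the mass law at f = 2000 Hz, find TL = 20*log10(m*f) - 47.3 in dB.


m * f = 83.2 * 2000 = 166400
20*log10(166400) = 104.423 dB
TL = 104.423 - 47.3 = 57.123 dB


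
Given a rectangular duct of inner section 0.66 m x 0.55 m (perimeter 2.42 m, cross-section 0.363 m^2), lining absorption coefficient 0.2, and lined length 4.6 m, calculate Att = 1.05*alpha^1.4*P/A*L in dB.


alpha^1.4 = 0.2^1.4 = 0.105061
Attenuation rate = 1.05 * alpha^1.4 * P / A
= 1.05 * 0.105061 * 2.42 / 0.363 = 0.735427 dB/m
Total Att = 0.735427 * 4.6 = 3.383 dB


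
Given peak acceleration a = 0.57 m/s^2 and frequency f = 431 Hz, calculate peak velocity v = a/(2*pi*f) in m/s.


omega = 2*pi*f = 2*pi*431 = 2708.05 rad/s
v = a / omega = 0.57 / 2708.05 = 0.00021048 m/s


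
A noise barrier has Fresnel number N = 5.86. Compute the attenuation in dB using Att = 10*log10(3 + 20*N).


3 + 20*N = 3 + 20*5.86 = 120.2
Att = 10*log10(120.2) = 20.799 dB


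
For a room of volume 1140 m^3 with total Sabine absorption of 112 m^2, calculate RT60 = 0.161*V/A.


RT60 = 0.161 * 1140 / 112 = 1.6387 s


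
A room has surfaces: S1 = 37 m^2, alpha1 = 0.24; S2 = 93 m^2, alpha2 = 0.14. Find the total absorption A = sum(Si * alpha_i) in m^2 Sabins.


37 * 0.24 = 8.88
93 * 0.14 = 13.02
A_total = 8.88 + 13.02 = 21.9 m^2


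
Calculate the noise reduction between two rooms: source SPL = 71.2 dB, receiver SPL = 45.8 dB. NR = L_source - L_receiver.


NR = L_source - L_receiver (difference between source and receiving room levels)
NR = 71.2 - 45.8 = 25.4 dB


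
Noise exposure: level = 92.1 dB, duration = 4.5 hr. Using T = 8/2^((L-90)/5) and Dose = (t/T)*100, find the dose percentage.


T_allowed = 8 / 2^((92.1 - 90)/5) = 5.9794 hr
Dose = 4.5 / 5.9794 * 100 = 75.258 %


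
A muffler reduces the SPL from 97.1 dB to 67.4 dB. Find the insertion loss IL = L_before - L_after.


Insertion loss = SPL without muffler - SPL with muffler
IL = 97.1 - 67.4 = 29.7 dB


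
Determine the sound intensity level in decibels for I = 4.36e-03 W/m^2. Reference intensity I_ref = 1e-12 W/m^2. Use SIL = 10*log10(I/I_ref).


I / I_ref = 4.36e-03 / 1e-12 = 4.36e+09
SIL = 10 * log10(4.36e+09) = 96.395 dB


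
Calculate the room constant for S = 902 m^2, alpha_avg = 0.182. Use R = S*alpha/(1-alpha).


R = 902 * 0.182 / (1 - 0.182) = 200.69 m^2


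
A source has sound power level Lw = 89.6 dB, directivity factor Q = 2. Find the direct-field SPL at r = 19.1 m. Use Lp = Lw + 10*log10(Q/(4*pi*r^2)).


4*pi*r^2 = 4*pi*19.1^2 = 4584.34 m^2
Q / (4*pi*r^2) = 2 / 4584.34 = 0.000436268
Lp = 89.6 + 10*log10(0.000436268) = 55.998 dB


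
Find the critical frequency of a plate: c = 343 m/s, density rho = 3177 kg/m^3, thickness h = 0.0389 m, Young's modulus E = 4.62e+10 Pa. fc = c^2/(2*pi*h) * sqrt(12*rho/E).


12*rho/E = 12*3177/4.62e+10 = 8.25195e-07
sqrt(12*rho/E) = sqrt(8.25195e-07) = 0.000908402
c^2/(2*pi*h) = 343^2/(2*pi*0.0389) = 481348
fc = 481348 * 0.000908402 = 437.26 Hz


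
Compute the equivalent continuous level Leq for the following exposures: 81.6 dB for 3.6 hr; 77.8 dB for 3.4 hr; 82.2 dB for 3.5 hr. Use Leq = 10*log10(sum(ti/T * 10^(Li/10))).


T_total = 3.6 + 3.4 + 3.5 = 10.5 hr
(3.6/10.5) * 10^(81.6/10) = 4.95579e+07
(3.4/10.5) * 10^(77.8/10) = 1.95115e+07
(3.5/10.5) * 10^(82.2/10) = 5.53196e+07
Sum = 4.95579e+07 + 1.95115e+07 + 5.53196e+07 = 1.24389e+08
Leq = 10*log10(1.24389e+08) = 80.948 dB


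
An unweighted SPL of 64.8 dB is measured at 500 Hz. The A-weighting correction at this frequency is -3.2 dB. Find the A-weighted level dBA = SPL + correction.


A-weighting table: 500 Hz -> -3.2 dB correction
SPL_A = SPL + correction = 64.8 + (-3.2) = 61.6 dBA


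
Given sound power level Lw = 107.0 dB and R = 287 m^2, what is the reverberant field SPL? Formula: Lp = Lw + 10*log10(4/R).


4/R = 4/287 = 0.0139373
Lp = 107.0 + 10*log10(0.0139373) = 88.442 dB


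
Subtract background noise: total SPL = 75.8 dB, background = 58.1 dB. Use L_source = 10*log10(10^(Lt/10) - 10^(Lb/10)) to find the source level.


10^(75.8/10) = 3.80189e+07
10^(58.1/10) = 645654
Difference = 3.80189e+07 - 645654 = 3.73732e+07
L_source = 10*log10(3.73732e+07) = 75.726 dB


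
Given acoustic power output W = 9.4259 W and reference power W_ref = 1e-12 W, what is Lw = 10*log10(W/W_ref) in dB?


W / W_ref = 9.4259 / 1e-12 = 9.4259e+12
Lw = 10 * log10(9.4259e+12) = 129.74 dB


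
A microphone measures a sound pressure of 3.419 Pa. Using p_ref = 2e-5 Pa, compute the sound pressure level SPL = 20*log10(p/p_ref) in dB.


p / p_ref = 3.419 / 2e-5 = 170950
SPL = 20 * log10(170950) = 104.66 dB


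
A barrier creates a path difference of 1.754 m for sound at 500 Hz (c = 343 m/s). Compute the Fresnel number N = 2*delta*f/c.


N = 2*delta*f/c = 2*delta/lambda, where lambda = c/f
lambda = 343 / 500 = 0.686 m
N = 2 * 1.754 / 0.686 = 5.1137


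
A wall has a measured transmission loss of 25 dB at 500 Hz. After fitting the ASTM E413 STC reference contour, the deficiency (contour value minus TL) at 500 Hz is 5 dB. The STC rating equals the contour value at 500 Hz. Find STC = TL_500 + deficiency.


By ASTM E413, STC = value of the fitted reference contour at 500 Hz.
Contour value at 500 Hz = TL_500 + deficiency = 25 + 5 = 30
STC = 30


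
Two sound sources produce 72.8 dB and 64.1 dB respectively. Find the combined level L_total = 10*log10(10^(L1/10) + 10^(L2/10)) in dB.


10^(72.8/10) = 1.90546e+07
10^(64.1/10) = 2.5704e+06
Sum = 1.90546e+07 + 2.5704e+06 = 2.1625e+07
L_total = 10*log10(2.1625e+07) = 73.35 dB


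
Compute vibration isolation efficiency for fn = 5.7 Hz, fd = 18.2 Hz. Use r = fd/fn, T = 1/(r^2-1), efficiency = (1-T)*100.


r = 18.2 / 5.7 = 3.19298
r^2 - 1 = 3.19298^2 - 1 = 9.19512
T = 1/9.19512 = 0.108753
Efficiency = (1 - 0.108753)*100 = 89.125 %


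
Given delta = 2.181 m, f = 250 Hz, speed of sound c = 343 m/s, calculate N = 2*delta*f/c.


N = 2*delta*f/c = 2*delta/lambda, where lambda = c/f
lambda = 343 / 250 = 1.372 m
N = 2 * 2.181 / 1.372 = 3.1793


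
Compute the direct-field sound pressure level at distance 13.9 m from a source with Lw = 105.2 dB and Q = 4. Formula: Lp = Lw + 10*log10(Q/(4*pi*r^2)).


4*pi*r^2 = 4*pi*13.9^2 = 2427.95 m^2
Q / (4*pi*r^2) = 4 / 2427.95 = 0.00164748
Lp = 105.2 + 10*log10(0.00164748) = 77.368 dB


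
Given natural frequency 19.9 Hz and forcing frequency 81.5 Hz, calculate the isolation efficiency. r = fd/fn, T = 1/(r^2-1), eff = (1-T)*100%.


r = 81.5 / 19.9 = 4.09548
r^2 - 1 = 4.09548^2 - 1 = 15.773
T = 1/15.773 = 0.0633995
Efficiency = (1 - 0.0633995)*100 = 93.66 %


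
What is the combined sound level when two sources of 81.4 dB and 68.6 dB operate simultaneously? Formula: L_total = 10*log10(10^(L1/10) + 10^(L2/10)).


10^(81.4/10) = 1.38038e+08
10^(68.6/10) = 7.24436e+06
Sum = 1.38038e+08 + 7.24436e+06 = 1.45282e+08
L_total = 10*log10(1.45282e+08) = 81.622 dB


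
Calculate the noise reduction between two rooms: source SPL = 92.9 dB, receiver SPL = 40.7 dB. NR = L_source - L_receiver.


NR = L_source - L_receiver (difference between source and receiving room levels)
NR = 92.9 - 40.7 = 52.2 dB


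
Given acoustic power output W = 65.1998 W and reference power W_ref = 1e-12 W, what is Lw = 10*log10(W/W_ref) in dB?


W / W_ref = 65.1998 / 1e-12 = 6.51998e+13
Lw = 10 * log10(6.51998e+13) = 138.14 dB


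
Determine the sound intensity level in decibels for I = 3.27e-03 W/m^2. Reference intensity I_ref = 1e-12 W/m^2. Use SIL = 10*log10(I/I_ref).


I / I_ref = 3.27e-03 / 1e-12 = 3.27e+09
SIL = 10 * log10(3.27e+09) = 95.145 dB


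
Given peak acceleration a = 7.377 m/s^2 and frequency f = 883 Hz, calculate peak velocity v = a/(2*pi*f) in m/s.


omega = 2*pi*f = 2*pi*883 = 5548.05 rad/s
v = a / omega = 7.377 / 5548.05 = 0.0013297 m/s


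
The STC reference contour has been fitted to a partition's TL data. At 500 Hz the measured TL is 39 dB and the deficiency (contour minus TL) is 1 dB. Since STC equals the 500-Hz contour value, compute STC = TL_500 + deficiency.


By ASTM E413, STC = value of the fitted reference contour at 500 Hz.
Contour value at 500 Hz = TL_500 + deficiency = 39 + 1 = 40
STC = 40


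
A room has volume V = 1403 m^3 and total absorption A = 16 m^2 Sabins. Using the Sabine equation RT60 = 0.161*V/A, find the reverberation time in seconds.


RT60 = 0.161 * 1403 / 16 = 14.118 s


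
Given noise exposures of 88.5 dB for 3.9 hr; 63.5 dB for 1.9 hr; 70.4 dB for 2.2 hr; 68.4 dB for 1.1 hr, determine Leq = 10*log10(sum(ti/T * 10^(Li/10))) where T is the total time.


T_total = 3.9 + 1.9 + 2.2 + 1.1 = 9.1 hr
(3.9/9.1) * 10^(88.5/10) = 3.03405e+08
(1.9/9.1) * 10^(63.5/10) = 467425
(2.2/9.1) * 10^(70.4/10) = 2.65083e+06
(1.1/9.1) * 10^(68.4/10) = 836279
Sum = 3.03405e+08 + 467425 + 2.65083e+06 + 836279 = 3.0736e+08
Leq = 10*log10(3.0736e+08) = 84.876 dB


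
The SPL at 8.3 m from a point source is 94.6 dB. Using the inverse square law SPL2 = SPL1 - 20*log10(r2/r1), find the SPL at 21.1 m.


r2/r1 = 21.1/8.3 = 2.54217
Correction = 20*log10(2.54217) = 8.10409 dB
SPL2 = 94.6 - 8.10409 = 86.496 dB


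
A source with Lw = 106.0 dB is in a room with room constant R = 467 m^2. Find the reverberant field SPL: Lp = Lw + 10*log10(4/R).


4/R = 4/467 = 0.00856531
Lp = 106.0 + 10*log10(0.00856531) = 85.327 dB


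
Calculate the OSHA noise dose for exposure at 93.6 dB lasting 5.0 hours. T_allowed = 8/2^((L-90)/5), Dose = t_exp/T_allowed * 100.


T_allowed = 8 / 2^((93.6 - 90)/5) = 4.85678 hr
Dose = 5.0 / 4.85678 * 100 = 102.95 %


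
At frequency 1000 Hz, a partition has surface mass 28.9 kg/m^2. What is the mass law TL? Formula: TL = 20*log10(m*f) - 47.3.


m * f = 28.9 * 1000 = 28900
20*log10(28900) = 89.218 dB
TL = 89.218 - 47.3 = 41.918 dB


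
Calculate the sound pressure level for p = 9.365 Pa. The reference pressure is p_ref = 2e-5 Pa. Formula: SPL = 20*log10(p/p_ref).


p / p_ref = 9.365 / 2e-5 = 468250
SPL = 20 * log10(468250) = 113.41 dB


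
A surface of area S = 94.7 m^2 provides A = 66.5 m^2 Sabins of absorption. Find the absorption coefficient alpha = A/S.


Absorption coefficient = absorbed power / incident power
alpha = A / S = 66.5 / 94.7 = 0.70222


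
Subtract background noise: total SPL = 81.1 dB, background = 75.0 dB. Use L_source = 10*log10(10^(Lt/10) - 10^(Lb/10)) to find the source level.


10^(81.1/10) = 1.28825e+08
10^(75.0/10) = 3.16228e+07
Difference = 1.28825e+08 - 3.16228e+07 = 9.72022e+07
L_source = 10*log10(9.72022e+07) = 79.877 dB


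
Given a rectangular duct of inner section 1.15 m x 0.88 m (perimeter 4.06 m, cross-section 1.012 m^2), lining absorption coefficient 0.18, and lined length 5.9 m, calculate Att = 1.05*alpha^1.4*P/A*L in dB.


alpha^1.4 = 0.18^1.4 = 0.0906529
Attenuation rate = 1.05 * alpha^1.4 * P / A
= 1.05 * 0.0906529 * 4.06 / 1.012 = 0.381871 dB/m
Total Att = 0.381871 * 5.9 = 2.253 dB


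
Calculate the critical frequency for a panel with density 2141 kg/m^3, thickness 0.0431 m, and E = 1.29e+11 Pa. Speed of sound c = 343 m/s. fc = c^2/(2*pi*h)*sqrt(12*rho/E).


12*rho/E = 12*2141/1.29e+11 = 1.99163e-07
sqrt(12*rho/E) = sqrt(1.99163e-07) = 0.000446277
c^2/(2*pi*h) = 343^2/(2*pi*0.0431) = 434441
fc = 434441 * 0.000446277 = 193.88 Hz


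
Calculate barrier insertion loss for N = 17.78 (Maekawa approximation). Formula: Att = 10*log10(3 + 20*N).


3 + 20*N = 3 + 20*17.78 = 358.6
Att = 10*log10(358.6) = 25.546 dB


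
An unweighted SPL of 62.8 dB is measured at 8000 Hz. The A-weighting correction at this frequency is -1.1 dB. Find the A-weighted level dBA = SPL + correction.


A-weighting table: 8000 Hz -> -1.1 dB correction
SPL_A = SPL + correction = 62.8 + (-1.1) = 61.7 dBA


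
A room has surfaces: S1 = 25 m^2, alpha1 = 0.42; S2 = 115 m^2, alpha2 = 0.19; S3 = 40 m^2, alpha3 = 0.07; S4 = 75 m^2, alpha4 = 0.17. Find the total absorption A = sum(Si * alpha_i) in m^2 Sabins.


25 * 0.42 = 10.5
115 * 0.19 = 21.85
40 * 0.07 = 2.8
75 * 0.17 = 12.75
A_total = 10.5 + 21.85 + 2.8 + 12.75 = 47.9 m^2


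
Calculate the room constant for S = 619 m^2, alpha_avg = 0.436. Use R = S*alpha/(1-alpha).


R = 619 * 0.436 / (1 - 0.436) = 478.52 m^2


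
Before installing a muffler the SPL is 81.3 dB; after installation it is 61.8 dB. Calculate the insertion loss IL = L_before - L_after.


Insertion loss = SPL without muffler - SPL with muffler
IL = 81.3 - 61.8 = 19.5 dB


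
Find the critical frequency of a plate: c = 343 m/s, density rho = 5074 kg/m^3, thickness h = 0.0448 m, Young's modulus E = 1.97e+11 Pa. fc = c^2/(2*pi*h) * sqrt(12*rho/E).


12*rho/E = 12*5074/1.97e+11 = 3.09076e-07
sqrt(12*rho/E) = sqrt(3.09076e-07) = 0.000555946
c^2/(2*pi*h) = 343^2/(2*pi*0.0448) = 417956
fc = 417956 * 0.000555946 = 232.36 Hz


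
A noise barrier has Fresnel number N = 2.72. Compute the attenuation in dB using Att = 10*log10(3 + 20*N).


3 + 20*N = 3 + 20*2.72 = 57.4
Att = 10*log10(57.4) = 17.589 dB


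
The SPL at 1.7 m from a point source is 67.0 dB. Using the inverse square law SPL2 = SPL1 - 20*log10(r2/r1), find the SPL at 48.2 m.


r2/r1 = 48.2/1.7 = 28.3529
Correction = 20*log10(28.3529) = 29.0519 dB
SPL2 = 67.0 - 29.0519 = 37.948 dB


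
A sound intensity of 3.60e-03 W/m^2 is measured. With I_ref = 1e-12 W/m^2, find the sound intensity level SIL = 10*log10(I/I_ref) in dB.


I / I_ref = 3.60e-03 / 1e-12 = 3.6e+09
SIL = 10 * log10(3.6e+09) = 95.563 dB
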